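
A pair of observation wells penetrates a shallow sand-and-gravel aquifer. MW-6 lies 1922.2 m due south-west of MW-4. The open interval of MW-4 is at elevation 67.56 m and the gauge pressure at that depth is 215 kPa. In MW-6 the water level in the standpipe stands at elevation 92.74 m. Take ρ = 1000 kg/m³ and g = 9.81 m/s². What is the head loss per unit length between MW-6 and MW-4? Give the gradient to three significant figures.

Pressure head at MW-4: ψ = P/(ρg) = 215×1000 / (1000 × 9.81) = 21.92 m.
Total head at MW-4: h = z + ψ = 67.56 + 21.92 = 89.48 m.
Total head at MW-6: h = 92.74 m (water level in the piezometer is the total head).
Head difference: h(MW-4) − h(MW-6) = 89.48 − 92.74 = -3.26 m.
Hydraulic gradient: i = |Δh| / L = 3.26 / 1922.2 = 0.00170.

i ≈ 0.00170 m/m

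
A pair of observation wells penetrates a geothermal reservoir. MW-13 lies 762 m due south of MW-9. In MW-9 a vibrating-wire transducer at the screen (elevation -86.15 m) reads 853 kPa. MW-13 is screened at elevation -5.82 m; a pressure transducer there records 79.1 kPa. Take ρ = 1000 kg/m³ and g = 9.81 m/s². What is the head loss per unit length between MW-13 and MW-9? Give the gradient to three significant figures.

Pressure head at MW-9: ψ = P/(ρg) = 853×1000 / (1000 × 9.81) = 86.95 m.
Total head at MW-9: h = z + ψ = -86.15 + 86.95 = 0.80 m.
Pressure head at MW-13: ψ = P/(ρg) = 79.1×1000 / (1000 × 9.81) = 8.06 m.
Total head at MW-13: h = z + ψ = -5.82 + 8.06 = 2.24 m.
Head difference: h(MW-9) − h(MW-13) = 0.80 − 2.24 = -1.44 m.
Hydraulic gradient: i = |Δh| / L = 1.44 / 762 = 0.00189.

i ≈ 0.00189 m/m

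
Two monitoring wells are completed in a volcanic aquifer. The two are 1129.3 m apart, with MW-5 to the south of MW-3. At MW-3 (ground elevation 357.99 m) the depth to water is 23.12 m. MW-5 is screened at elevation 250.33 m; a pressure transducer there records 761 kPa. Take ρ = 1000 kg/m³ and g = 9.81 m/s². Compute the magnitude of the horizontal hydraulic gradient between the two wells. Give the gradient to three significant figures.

Total head at MW-3: h = 357.99 − 23.12 = 334.87 m.
Pressure head at MW-5: ψ = P/(ρg) = 761×1000 / (1000 × 9.81) = 77.57 m.
Total head at MW-5: h = z + ψ = 250.33 + 77.57 = 327.90 m.
Head difference: h(MW-3) − h(MW-5) = 334.87 − 327.90 = 6.97 m.
Hydraulic gradient: i = |Δh| / L = 6.97 / 1129.3 = 0.00617.

i ≈ 0.00617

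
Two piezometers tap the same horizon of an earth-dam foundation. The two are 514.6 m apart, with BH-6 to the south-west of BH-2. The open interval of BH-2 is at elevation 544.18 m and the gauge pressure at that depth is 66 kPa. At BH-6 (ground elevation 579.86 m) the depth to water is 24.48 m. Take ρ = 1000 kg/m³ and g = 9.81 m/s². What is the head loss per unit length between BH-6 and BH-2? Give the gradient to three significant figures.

Pressure head at BH-2: ψ = P/(ρg) = 66×1000 / (1000 × 9.81) = 6.73 m.
Total head at BH-2: h = z + ψ = 544.18 + 6.73 = 550.91 m.
Total head at BH-6: h = 579.86 − 24.48 = 555.38 m.
Head difference: h(BH-2) − h(BH-6) = 550.91 − 555.38 = -4.47 m.
Hydraulic gradient: i = |Δh| / L = 4.47 / 514.6 = 0.00869.

i ≈ 0.00869 m/m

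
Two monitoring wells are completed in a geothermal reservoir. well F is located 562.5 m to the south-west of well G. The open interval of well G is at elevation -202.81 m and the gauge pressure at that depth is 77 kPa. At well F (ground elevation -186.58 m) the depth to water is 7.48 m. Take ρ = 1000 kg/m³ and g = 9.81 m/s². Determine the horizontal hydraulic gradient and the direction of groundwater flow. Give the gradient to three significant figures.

Pressure head at well G: ψ = P/(ρg) = 77×1000 / (1000 × 9.81) = 7.85 m.
Total head at well G: h = z + ψ = -202.81 + 7.85 = -194.96 m.
Total head at well F: h = -186.58 − 7.48 = -194.06 m.
Head difference: h(well G) − h(well F) = -194.96 − (-194.06) = -0.90 m.
Hydraulic gradient: i = |Δh| / L = 0.90 / 562.5 = 0.00160.
Flow is from higher to lower head: from well F toward well G, i.e. toward the north-east.

i ≈ 0.00160; groundwater flows toward the north-east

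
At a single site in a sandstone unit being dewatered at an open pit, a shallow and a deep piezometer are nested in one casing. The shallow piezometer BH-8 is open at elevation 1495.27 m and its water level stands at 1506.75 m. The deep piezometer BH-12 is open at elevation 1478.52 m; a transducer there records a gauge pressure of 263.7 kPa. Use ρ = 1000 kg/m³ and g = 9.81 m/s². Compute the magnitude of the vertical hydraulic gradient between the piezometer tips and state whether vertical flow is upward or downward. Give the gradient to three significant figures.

|i_v| ≈ 0.0806; vertical flow is downward

Total head at BH-8: h = 1506.75 m (water level in the standpipe).
Pressure head at BH-12: ψ = P/(ρg) = 263.7×1000 / (1000 × 9.81) = 26.88 m.
Total head at BH-12: h = z + ψ = 1478.52 + 26.88 = 1505.40 m.
Δh = h(BH-8) − h(BH-12) = 1506.75 − 1505.40 = 1.35 m.
Vertical separation Δz = 1495.27 − 1478.52 = 16.75 m.
|i_v| = |Δh| / Δz = 1.35 / 16.75 = 0.0806.
Head is higher in the shallow piezometer, so vertical flow is downward (recharge condition).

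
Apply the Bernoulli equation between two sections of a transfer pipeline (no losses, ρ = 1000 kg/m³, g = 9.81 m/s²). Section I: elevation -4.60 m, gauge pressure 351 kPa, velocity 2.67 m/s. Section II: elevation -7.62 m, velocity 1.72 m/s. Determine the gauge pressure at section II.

P₂ ≈ 383 kPa

Pressure head at I: ψ₁ = P₁/(ρg) = 351×1000 / (1000 × 9.81) = 35.78 m.
Velocity heads: v₁²/2g = 2.67²/19.62 = 0.363 m; v₂²/2g = 1.72²/19.62 = 0.151 m.
Total head H = z₁ + ψ₁ + v₁²/2g = -4.60 + 35.78 + 0.363 = 31.54 m.
ψ₂ = H − z₂ − v₂²/2g = 31.54 − (-7.62) − 0.151 = 39.01 m.
P₂ = ρgψ₂ = 1000 × 9.81 × 39.01 ≈ 383 kPa.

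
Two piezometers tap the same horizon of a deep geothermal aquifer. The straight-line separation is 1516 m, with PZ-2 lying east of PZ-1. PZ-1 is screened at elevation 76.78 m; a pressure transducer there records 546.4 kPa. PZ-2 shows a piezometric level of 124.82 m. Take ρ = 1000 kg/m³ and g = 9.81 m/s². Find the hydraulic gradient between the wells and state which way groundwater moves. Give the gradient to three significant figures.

Pressure head at PZ-1: ψ = P/(ρg) = 546.4×1000 / (1000 × 9.81) = 55.70 m.
Total head at PZ-1: h = z + ψ = 76.78 + 55.70 = 132.48 m.
Total head at PZ-2: h = 124.82 m (water level in the piezometer is the total head).
Head difference: h(PZ-1) − h(PZ-2) = 132.48 − 124.82 = 7.66 m.
Hydraulic gradient: i = |Δh| / L = 7.66 / 1516 = 0.00505.
Flow is from higher to lower head: from PZ-1 toward PZ-2, i.e. toward the east.

i ≈ 0.00505; groundwater flows toward the east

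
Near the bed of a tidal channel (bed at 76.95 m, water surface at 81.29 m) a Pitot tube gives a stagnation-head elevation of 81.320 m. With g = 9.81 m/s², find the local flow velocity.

v ≈ 0.767 m/s

Near the bed, under hydrostatic conditions, the piezometric head (z + ψ) equals the free-surface elevation, 81.29 m.
Velocity head = total − piezometric = 81.320 − 81.29 = 0.030 m.
v = √(2g·h_v) = √(2 × 9.81 × 0.030) = 0.767 m/s.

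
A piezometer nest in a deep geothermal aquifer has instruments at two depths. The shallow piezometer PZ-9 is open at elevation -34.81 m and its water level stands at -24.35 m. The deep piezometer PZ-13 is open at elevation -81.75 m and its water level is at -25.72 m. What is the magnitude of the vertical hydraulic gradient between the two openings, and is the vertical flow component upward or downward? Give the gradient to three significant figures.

|i_v| ≈ 0.0292; vertical flow is downward

Total head at PZ-9: h = -24.35 m (water level in the standpipe).
Total head at PZ-13: h = -25.72 m.
Δh = h(PZ-9) − h(PZ-13) = -24.35 − (-25.72) = 1.37 m.
Vertical separation Δz = -34.81 − (-81.75) = 46.94 m.
|i_v| = |Δh| / Δz = 1.37 / 46.94 = 0.0292.
Head is higher in the shallow piezometer, so vertical flow is downward (recharge condition).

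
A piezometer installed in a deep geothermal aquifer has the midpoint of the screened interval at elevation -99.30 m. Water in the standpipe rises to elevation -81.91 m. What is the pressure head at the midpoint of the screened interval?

ψ ≈ 17.39 m

Total head h = -81.91 m (the water-surface elevation in the piezometer).
Pressure head ψ = h − z = -81.91 − (-99.30) = 17.39 m.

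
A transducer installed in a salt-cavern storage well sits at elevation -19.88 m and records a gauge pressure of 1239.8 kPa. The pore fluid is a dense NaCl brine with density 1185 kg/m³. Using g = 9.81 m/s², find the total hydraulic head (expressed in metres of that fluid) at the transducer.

h ≈ 86.77 m

ψ = P/(ρg) = 1239.8×1000 / (1185 × 9.81) = 106.65 m.
h = z + ψ = -19.88 + 106.65 = 86.77 m.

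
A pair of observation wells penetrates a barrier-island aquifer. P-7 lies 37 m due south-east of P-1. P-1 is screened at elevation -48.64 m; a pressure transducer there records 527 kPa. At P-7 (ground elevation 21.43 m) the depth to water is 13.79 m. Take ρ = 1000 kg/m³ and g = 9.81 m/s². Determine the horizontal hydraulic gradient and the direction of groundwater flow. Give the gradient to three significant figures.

Pressure head at P-1: ψ = P/(ρg) = 527×1000 / (1000 × 9.81) = 53.72 m.
Total head at P-1: h = z + ψ = -48.64 + 53.72 = 5.08 m.
Total head at P-7: h = 21.43 − 13.79 = 7.64 m.
Head difference: h(P-1) − h(P-7) = 5.08 − 7.64 = -2.56 m.
Hydraulic gradient: i = |Δh| / L = 2.56 / 37 = 0.0692.
Flow is from higher to lower head: from P-7 toward P-1, i.e. toward the north-west.

i ≈ 0.0692; groundwater flows toward the north-west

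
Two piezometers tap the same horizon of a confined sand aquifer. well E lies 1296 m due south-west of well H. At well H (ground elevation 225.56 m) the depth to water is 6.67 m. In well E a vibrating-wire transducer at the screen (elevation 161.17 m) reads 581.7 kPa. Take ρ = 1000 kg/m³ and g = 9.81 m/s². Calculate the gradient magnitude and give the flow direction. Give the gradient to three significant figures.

i ≈ 0.00122; groundwater flows toward the north-east

Total head at well H: h = 225.56 − 6.67 = 218.89 m.
Pressure head at well E: ψ = P/(ρg) = 581.7×1000 / (1000 × 9.81) = 59.30 m.
Total head at well E: h = z + ψ = 161.17 + 59.30 = 220.47 m.
Head difference: h(well H) − h(well E) = 218.89 − 220.47 = -1.58 m.
Hydraulic gradient: i = |Δh| / L = 1.58 / 1296 = 0.00122.
Flow is from higher to lower head: from well E toward well H, i.e. toward the north-east.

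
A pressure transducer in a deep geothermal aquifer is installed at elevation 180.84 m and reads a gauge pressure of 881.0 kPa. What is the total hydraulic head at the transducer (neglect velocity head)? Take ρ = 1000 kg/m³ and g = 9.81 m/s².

ψ = P/(ρg) = 881.0×1000 / (1000 × 9.81) = 89.81 m.
h = z + ψ = 180.84 + 89.81 = 270.65 m.

h ≈ 270.65 m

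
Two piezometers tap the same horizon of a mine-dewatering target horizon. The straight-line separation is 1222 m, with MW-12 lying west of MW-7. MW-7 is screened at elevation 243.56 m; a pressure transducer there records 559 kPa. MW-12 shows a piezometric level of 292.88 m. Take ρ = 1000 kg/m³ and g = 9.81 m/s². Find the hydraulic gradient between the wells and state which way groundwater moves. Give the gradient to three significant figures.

i ≈ 0.00627; groundwater flows toward the west

Pressure head at MW-7: ψ = P/(ρg) = 559×1000 / (1000 × 9.81) = 56.98 m.
Total head at MW-7: h = z + ψ = 243.56 + 56.98 = 300.54 m.
Total head at MW-12: h = 292.88 m (water level in the piezometer is the total head).
Head difference: h(MW-7) − h(MW-12) = 300.54 − 292.88 = 7.66 m.
Hydraulic gradient: i = |Δh| / L = 7.66 / 1222 = 0.00627.
Flow is from higher to lower head: from MW-7 toward MW-12, i.e. toward the west.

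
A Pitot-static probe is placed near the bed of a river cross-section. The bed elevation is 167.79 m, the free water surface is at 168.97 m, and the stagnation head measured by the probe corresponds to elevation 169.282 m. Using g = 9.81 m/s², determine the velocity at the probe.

v ≈ 2.47 m/s

Near the bed, under hydrostatic conditions, the piezometric head (z + ψ) equals the free-surface elevation, 168.97 m.
Velocity head = total − piezometric = 169.282 − 168.97 = 0.312 m.
v = √(2g·h_v) = √(2 × 9.81 × 0.312) = 2.47 m/s.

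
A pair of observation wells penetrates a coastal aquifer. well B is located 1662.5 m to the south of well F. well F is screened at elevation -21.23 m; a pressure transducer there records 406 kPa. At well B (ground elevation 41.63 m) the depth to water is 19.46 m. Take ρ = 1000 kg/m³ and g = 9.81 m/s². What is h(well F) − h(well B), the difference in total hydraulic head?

Δh ≈ -2.01 m

Pressure head at well F: ψ = P/(ρg) = 406×1000 / (1000 × 9.81) = 41.39 m.
Total head at well F: h = z + ψ = -21.23 + 41.39 = 20.16 m.
Total head at well B: h = 41.63 − 19.46 = 22.17 m.
Head difference: h(well F) − h(well B) = 20.16 − 22.17 = -2.01 m.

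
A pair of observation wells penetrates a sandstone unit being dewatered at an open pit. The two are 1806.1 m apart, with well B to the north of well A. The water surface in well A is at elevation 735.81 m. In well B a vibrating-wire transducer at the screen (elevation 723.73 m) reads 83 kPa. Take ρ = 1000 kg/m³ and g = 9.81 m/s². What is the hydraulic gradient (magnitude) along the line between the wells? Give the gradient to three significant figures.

i ≈ 0.00200

Total head at well A: h = 735.81 m (water level in the piezometer is the total head).
Pressure head at well B: ψ = P/(ρg) = 83×1000 / (1000 × 9.81) = 8.46 m.
Total head at well B: h = z + ψ = 723.73 + 8.46 = 732.19 m.
Head difference: h(well A) − h(well B) = 735.81 − 732.19 = 3.62 m.
Hydraulic gradient: i = |Δh| / L = 3.62 / 1806.1 = 0.00200.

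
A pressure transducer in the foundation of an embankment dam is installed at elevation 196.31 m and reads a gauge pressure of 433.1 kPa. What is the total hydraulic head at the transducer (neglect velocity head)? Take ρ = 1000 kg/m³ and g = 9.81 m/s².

ψ = P/(ρg) = 433.1×1000 / (1000 × 9.81) = 44.15 m.
h = z + ψ = 196.31 + 44.15 = 240.46 m.

h ≈ 240.46 m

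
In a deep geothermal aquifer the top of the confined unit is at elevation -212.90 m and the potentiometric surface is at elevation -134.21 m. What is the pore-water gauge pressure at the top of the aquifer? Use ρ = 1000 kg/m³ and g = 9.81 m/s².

P ≈ 772 kPa

Pressure head at the aquifer top: ψ = h − z = -134.21 − (-212.90) = 78.69 m.
P = ρgψ = 1000 × 9.81 × 78.69 = 771949 Pa ≈ 772 kPa.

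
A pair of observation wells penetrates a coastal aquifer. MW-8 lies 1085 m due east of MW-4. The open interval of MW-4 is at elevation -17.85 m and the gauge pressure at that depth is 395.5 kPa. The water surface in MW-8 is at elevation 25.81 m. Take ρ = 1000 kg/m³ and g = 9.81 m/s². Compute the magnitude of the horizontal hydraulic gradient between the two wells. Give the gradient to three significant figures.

i ≈ 0.00308

Pressure head at MW-4: ψ = P/(ρg) = 395.5×1000 / (1000 × 9.81) = 40.32 m.
Total head at MW-4: h = z + ψ = -17.85 + 40.32 = 22.47 m.
Total head at MW-8: h = 25.81 m (water level in the piezometer is the total head).
Head difference: h(MW-4) − h(MW-8) = 22.47 − 25.81 = -3.34 m.
Hydraulic gradient: i = |Δh| / L = 3.34 / 1085 = 0.00308.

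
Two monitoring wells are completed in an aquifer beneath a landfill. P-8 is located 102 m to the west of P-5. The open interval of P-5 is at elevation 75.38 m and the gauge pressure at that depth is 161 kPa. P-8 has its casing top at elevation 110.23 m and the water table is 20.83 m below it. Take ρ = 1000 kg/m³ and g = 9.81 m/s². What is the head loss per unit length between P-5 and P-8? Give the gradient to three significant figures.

Pressure head at P-5: ψ = P/(ρg) = 161×1000 / (1000 × 9.81) = 16.41 m.
Total head at P-5: h = z + ψ = 75.38 + 16.41 = 91.79 m.
Total head at P-8: h = 110.23 − 20.83 = 89.40 m.
Head difference: h(P-5) − h(P-8) = 91.79 − 89.40 = 2.39 m.
Hydraulic gradient: i = |Δh| / L = 2.39 / 102 = 0.0234.

i ≈ 0.0234 m/m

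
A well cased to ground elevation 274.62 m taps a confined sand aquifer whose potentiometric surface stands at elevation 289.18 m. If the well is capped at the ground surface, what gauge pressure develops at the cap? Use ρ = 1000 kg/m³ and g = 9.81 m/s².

P ≈ 143 kPa

Head above the cap: Δh = 289.18 − 274.62 = 14.56 m.
P = ρgΔh = 1000 × 9.81 × 14.56 = 142834 Pa ≈ 143 kPa.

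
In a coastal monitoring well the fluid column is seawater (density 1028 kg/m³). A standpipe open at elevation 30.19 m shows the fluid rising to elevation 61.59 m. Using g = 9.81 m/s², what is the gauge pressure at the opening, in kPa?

Pressure head ψ = h − z = 61.59 − 30.19 = 31.40 m.
P = ρgψ = 1028 × 9.81 × 31.40 = 316659 Pa ≈ 317 kPa.

P ≈ 317 kPa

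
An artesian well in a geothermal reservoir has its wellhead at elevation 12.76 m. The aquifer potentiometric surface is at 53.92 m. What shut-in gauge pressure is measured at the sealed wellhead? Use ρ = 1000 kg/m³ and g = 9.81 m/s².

Head above the cap: Δh = 53.92 − 12.76 = 41.16 m.
P = ρgΔh = 1000 × 9.81 × 41.16 = 403780 Pa ≈ 404 kPa.

P ≈ 404 kPa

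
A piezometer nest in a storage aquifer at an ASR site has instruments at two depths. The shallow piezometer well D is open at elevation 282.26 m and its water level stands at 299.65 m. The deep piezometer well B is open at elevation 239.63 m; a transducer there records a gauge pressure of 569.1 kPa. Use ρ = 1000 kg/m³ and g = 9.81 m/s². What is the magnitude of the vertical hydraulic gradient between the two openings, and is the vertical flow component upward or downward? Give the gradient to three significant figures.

Total head at well D: h = 299.65 m (water level in the standpipe).
Pressure head at well B: ψ = P/(ρg) = 569.1×1000 / (1000 × 9.81) = 58.01 m.
Total head at well B: h = z + ψ = 239.63 + 58.01 = 297.64 m.
Δh = h(well D) − h(well B) = 299.65 − 297.64 = 2.01 m.
Vertical separation Δz = 282.26 − 239.63 = 42.63 m.
|i_v| = |Δh| / Δz = 2.01 / 42.63 = 0.0471.
Head is higher in the shallow piezometer, so vertical flow is downward (recharge condition).

|i_v| ≈ 0.0471; vertical flow is downward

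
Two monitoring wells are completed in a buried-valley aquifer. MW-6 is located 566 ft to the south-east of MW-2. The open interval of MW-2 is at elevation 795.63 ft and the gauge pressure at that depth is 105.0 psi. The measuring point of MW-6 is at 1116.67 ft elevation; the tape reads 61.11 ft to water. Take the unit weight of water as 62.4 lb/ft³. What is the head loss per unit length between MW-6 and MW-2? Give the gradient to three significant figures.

Pressure head at MW-2: ψ = 144·P/γ = 144 × 105.0 / 62.4 = 242.31 ft.
Total head at MW-2: h = z + ψ = 795.63 + 242.31 = 1037.94 ft.
Total head at MW-6: h = 1116.67 − 61.11 = 1055.56 ft.
Head difference: h(MW-2) − h(MW-6) = 1037.94 − 1055.56 = -17.62 ft.
Hydraulic gradient: i = |Δh| / L = 17.62 / 566 = 0.0311.

i ≈ 0.0311 ft/ft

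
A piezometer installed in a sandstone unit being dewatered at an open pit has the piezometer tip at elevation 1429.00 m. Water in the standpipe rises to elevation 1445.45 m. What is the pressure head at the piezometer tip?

Total head h = 1445.45 m (the water-surface elevation in the piezometer).
Pressure head ψ = h − z = 1445.45 − 1429.00 = 16.45 m.

ψ ≈ 16.45 m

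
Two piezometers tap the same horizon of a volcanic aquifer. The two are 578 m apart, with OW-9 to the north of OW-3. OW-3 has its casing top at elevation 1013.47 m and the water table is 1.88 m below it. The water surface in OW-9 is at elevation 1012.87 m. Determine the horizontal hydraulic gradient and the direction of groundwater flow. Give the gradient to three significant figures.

i ≈ 0.00221; groundwater flows toward the south

Total head at OW-3: h = 1013.47 − 1.88 = 1011.59 m.
Total head at OW-9: h = 1012.87 m (water level in the piezometer is the total head).
Head difference: h(OW-3) − h(OW-9) = 1011.59 − 1012.87 = -1.28 m.
Hydraulic gradient: i = |Δh| / L = 1.28 / 578 = 0.00221.
Flow is from higher to lower head: from OW-9 toward OW-3, i.e. toward the south.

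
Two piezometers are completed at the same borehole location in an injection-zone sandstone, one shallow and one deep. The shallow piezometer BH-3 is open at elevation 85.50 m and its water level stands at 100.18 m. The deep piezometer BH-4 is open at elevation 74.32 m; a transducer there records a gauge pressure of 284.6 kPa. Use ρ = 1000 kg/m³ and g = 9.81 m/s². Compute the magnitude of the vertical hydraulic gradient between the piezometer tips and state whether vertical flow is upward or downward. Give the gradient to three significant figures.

|i_v| ≈ 0.282; vertical flow is upward

Total head at BH-3: h = 100.18 m (water level in the standpipe).
Pressure head at BH-4: ψ = P/(ρg) = 284.6×1000 / (1000 × 9.81) = 29.01 m.
Total head at BH-4: h = z + ψ = 74.32 + 29.01 = 103.33 m.
Δh = h(BH-3) − h(BH-4) = 100.18 − 103.33 = -3.15 m.
Vertical separation Δz = 85.50 − 74.32 = 11.18 m.
|i_v| = |Δh| / Δz = 3.15 / 11.18 = 0.282.
Head is higher in the deep piezometer, so vertical flow is upward (discharge condition).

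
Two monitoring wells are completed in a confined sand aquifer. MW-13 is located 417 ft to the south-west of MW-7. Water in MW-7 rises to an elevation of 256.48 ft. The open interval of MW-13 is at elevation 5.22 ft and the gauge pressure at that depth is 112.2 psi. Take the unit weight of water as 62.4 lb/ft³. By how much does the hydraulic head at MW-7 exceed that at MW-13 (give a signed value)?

Total head at MW-7: h = 256.48 ft (water level in the piezometer is the total head).
Pressure head at MW-13: ψ = 144·P/γ = 144 × 112.2 / 62.4 = 258.92 ft.
Total head at MW-13: h = z + ψ = 5.22 + 258.92 = 264.14 ft.
Head difference: h(MW-7) − h(MW-13) = 256.48 − 264.14 = -7.66 ft.

Δh ≈ -7.66 ft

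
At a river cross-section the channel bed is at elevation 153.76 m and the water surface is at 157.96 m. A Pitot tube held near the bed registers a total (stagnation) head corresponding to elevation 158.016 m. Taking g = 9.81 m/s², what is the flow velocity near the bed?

Near the bed, under hydrostatic conditions, the piezometric head (z + ψ) equals the free-surface elevation, 157.96 m.
Velocity head = total − piezometric = 158.016 − 157.96 = 0.056 m.
v = √(2g·h_v) = √(2 × 9.81 × 0.056) = 1.05 m/s.

v ≈ 1.05 m/s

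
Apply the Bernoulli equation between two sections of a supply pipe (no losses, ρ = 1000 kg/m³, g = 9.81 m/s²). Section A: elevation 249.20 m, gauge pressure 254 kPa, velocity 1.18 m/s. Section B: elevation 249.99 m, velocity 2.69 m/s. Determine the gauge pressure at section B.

P₂ ≈ 243 kPa

Pressure head at A: ψ₁ = P₁/(ρg) = 254×1000 / (1000 × 9.81) = 25.89 m.
Velocity heads: v₁²/2g = 1.18²/19.62 = 0.071 m; v₂²/2g = 2.69²/19.62 = 0.369 m.
Total head H = z₁ + ψ₁ + v₁²/2g = 249.20 + 25.89 + 0.071 = 275.16 m.
ψ₂ = H − z₂ − v₂²/2g = 275.16 − 249.99 − 0.369 = 24.80 m.
P₂ = ρgψ₂ = 1000 × 9.81 × 24.80 ≈ 243 kPa.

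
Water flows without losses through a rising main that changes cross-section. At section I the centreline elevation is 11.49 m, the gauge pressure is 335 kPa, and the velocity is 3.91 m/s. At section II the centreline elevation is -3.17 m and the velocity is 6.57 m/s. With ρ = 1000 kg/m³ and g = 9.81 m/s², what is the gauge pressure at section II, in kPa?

P₂ ≈ 465 kPa

Pressure head at I: ψ₁ = P₁/(ρg) = 335×1000 / (1000 × 9.81) = 34.15 m.
Velocity heads: v₁²/2g = 3.91²/19.62 = 0.779 m; v₂²/2g = 6.57²/19.62 = 2.200 m.
Total head H = z₁ + ψ₁ + v₁²/2g = 11.49 + 34.15 + 0.779 = 46.42 m.
ψ₂ = H − z₂ − v₂²/2g = 46.42 − (-3.17) − 2.200 = 47.39 m.
P₂ = ρgψ₂ = 1000 × 9.81 × 47.39 ≈ 465 kPa.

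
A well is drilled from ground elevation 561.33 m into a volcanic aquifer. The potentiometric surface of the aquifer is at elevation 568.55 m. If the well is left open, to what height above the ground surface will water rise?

≈ 7.22 m above ground

Water rises to the potentiometric surface, so the rise above ground = 568.55 − 561.33 = 7.22 m.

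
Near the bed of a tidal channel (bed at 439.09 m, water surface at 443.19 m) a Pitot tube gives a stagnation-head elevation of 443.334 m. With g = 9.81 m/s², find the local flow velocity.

Near the bed, under hydrostatic conditions, the piezometric head (z + ψ) equals the free-surface elevation, 443.19 m.
Velocity head = total − piezometric = 443.334 − 443.19 = 0.144 m.
v = √(2g·h_v) = √(2 × 9.81 × 0.144) = 1.68 m/s.

v ≈ 1.68 m/s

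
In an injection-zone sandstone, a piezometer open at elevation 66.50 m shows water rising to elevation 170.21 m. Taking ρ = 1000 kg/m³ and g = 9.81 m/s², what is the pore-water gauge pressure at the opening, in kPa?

P ≈ 1020 kPa

Pressure head ψ = h − z = 170.21 − 66.50 = 103.71 m.
P = ρgψ = 1000 × 9.81 × 103.71 = 1017395 Pa ≈ 1020 kPa.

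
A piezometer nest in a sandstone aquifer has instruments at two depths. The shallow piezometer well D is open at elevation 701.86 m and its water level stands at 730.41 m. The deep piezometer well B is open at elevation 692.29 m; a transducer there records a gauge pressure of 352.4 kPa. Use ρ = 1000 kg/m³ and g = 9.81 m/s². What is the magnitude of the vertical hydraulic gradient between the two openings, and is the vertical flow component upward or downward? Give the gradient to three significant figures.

|i_v| ≈ 0.230; vertical flow is downward

Total head at well D: h = 730.41 m (water level in the standpipe).
Pressure head at well B: ψ = P/(ρg) = 352.4×1000 / (1000 × 9.81) = 35.92 m.
Total head at well B: h = z + ψ = 692.29 + 35.92 = 728.21 m.
Δh = h(well D) − h(well B) = 730.41 − 728.21 = 2.20 m.
Vertical separation Δz = 701.86 − 692.29 = 9.57 m.
|i_v| = |Δh| / Δz = 2.20 / 9.57 = 0.230.
Head is higher in the shallow piezometer, so vertical flow is downward (recharge condition).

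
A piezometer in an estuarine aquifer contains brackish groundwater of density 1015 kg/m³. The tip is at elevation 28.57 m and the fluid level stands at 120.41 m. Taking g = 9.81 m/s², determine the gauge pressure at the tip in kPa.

P ≈ 914 kPa

Pressure head ψ = h − z = 120.41 − 28.57 = 91.84 m.
P = ρgψ = 1015 × 9.81 × 91.84 = 914465 Pa ≈ 914 kPa.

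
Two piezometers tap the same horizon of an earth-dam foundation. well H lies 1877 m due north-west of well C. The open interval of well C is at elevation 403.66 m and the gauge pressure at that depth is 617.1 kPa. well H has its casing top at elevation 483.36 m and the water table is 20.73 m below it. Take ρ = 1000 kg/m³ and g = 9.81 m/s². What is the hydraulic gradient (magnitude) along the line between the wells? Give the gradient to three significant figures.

i ≈ 0.00210

Pressure head at well C: ψ = P/(ρg) = 617.1×1000 / (1000 × 9.81) = 62.91 m.
Total head at well C: h = z + ψ = 403.66 + 62.91 = 466.57 m.
Total head at well H: h = 483.36 − 20.73 = 462.63 m.
Head difference: h(well C) − h(well H) = 466.57 − 462.63 = 3.94 m.
Hydraulic gradient: i = |Δh| / L = 3.94 / 1877 = 0.00210.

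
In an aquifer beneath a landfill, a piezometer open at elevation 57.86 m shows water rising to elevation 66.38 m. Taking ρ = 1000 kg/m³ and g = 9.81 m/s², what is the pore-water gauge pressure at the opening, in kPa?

Pressure head ψ = h − z = 66.38 − 57.86 = 8.52 m.
P = ρgψ = 1000 × 9.81 × 8.52 = 83581 Pa ≈ 83.6 kPa.

P ≈ 83.6 kPa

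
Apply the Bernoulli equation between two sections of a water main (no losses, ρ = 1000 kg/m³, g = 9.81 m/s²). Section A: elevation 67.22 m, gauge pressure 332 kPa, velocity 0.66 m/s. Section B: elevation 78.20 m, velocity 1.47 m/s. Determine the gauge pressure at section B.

Pressure head at A: ψ₁ = P₁/(ρg) = 332×1000 / (1000 × 9.81) = 33.84 m.
Velocity heads: v₁²/2g = 0.66²/19.62 = 0.022 m; v₂²/2g = 1.47²/19.62 = 0.110 m.
Total head H = z₁ + ψ₁ + v₁²/2g = 67.22 + 33.84 + 0.022 = 101.08 m.
ψ₂ = H − z₂ − v₂²/2g = 101.08 − 78.20 − 0.110 = 22.77 m.
P₂ = ρgψ₂ = 1000 × 9.81 × 22.77 ≈ 223 kPa.

P₂ ≈ 223 kPa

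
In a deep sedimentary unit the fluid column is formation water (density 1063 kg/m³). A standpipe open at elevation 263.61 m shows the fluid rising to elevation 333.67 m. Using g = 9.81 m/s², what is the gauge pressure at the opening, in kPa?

Pressure head ψ = h − z = 333.67 − 263.61 = 70.06 m.
P = ρgψ = 1063 × 9.81 × 70.06 = 730588 Pa ≈ 731 kPa.

P ≈ 731 kPa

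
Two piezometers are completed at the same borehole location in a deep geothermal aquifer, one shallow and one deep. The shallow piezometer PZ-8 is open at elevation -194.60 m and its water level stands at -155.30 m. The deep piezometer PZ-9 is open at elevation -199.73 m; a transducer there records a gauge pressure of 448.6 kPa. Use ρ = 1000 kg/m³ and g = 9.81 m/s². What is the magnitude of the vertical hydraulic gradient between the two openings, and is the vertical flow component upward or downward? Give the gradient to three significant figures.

Total head at PZ-8: h = -155.30 m (water level in the standpipe).
Pressure head at PZ-9: ψ = P/(ρg) = 448.6×1000 / (1000 × 9.81) = 45.73 m.
Total head at PZ-9: h = z + ψ = -199.73 + 45.73 = -154.00 m.
Δh = h(PZ-8) − h(PZ-9) = -155.30 − (-154.00) = -1.30 m.
Vertical separation Δz = -194.60 − (-199.73) = 5.13 m.
|i_v| = |Δh| / Δz = 1.30 / 5.13 = 0.253.
Head is higher in the deep piezometer, so vertical flow is upward (discharge condition).

|i_v| ≈ 0.253; vertical flow is upward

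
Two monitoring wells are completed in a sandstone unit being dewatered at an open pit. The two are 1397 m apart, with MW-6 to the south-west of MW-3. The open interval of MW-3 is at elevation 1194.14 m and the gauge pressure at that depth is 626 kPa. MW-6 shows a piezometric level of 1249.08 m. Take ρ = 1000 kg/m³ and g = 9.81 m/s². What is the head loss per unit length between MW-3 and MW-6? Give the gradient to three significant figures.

i ≈ 0.00635 m/m

Pressure head at MW-3: ψ = P/(ρg) = 626×1000 / (1000 × 9.81) = 63.81 m.
Total head at MW-3: h = z + ψ = 1194.14 + 63.81 = 1257.95 m.
Total head at MW-6: h = 1249.08 m (water level in the piezometer is the total head).
Head difference: h(MW-3) − h(MW-6) = 1257.95 − 1249.08 = 8.87 m.
Hydraulic gradient: i = |Δh| / L = 8.87 / 1397 = 0.00635.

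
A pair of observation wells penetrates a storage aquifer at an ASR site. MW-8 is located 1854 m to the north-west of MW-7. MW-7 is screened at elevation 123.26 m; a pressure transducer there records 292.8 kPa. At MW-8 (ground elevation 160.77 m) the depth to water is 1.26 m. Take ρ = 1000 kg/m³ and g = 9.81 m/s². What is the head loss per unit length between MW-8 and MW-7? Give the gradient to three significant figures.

Pressure head at MW-7: ψ = P/(ρg) = 292.8×1000 / (1000 × 9.81) = 29.85 m.
Total head at MW-7: h = z + ψ = 123.26 + 29.85 = 153.11 m.
Total head at MW-8: h = 160.77 − 1.26 = 159.51 m.
Head difference: h(MW-7) − h(MW-8) = 153.11 − 159.51 = -6.40 m.
Hydraulic gradient: i = |Δh| / L = 6.40 / 1854 = 0.00345.

i ≈ 0.00345 m/m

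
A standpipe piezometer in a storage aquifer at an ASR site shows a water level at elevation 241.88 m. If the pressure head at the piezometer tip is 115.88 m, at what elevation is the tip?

z = h − ψ = 241.88 − 115.88 = 126.00 m.

z ≈ 126.00 m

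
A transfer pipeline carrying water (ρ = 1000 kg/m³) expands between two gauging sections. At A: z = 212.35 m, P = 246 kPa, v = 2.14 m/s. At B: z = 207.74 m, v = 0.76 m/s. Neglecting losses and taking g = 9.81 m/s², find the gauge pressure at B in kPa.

P₂ ≈ 293 kPa

Pressure head at A: ψ₁ = P₁/(ρg) = 246×1000 / (1000 × 9.81) = 25.08 m.
Velocity heads: v₁²/2g = 2.14²/19.62 = 0.233 m; v₂²/2g = 0.76²/19.62 = 0.029 m.
Total head H = z₁ + ψ₁ + v₁²/2g = 212.35 + 25.08 + 0.233 = 237.66 m.
ψ₂ = H − z₂ − v₂²/2g = 237.66 − 207.74 − 0.029 = 29.89 m.
P₂ = ρgψ₂ = 1000 × 9.81 × 29.89 ≈ 293 kPa.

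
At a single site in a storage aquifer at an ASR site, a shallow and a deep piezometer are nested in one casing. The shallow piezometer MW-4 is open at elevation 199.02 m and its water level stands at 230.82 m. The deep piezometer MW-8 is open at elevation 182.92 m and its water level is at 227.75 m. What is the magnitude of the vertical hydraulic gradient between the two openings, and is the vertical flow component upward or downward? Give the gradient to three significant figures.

|i_v| ≈ 0.191; vertical flow is downward

Total head at MW-4: h = 230.82 m (water level in the standpipe).
Total head at MW-8: h = 227.75 m.
Δh = h(MW-4) − h(MW-8) = 230.82 − 227.75 = 3.07 m.
Vertical separation Δz = 199.02 − 182.92 = 16.10 m.
|i_v| = |Δh| / Δz = 3.07 / 16.10 = 0.191.
Head is higher in the shallow piezometer, so vertical flow is downward (recharge condition).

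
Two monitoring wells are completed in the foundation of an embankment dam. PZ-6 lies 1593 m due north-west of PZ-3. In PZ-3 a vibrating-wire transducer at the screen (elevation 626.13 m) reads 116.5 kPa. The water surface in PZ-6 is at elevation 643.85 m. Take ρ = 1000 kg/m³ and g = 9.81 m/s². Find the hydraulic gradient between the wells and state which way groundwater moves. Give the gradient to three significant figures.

i ≈ 0.00367; groundwater flows toward the south-east

Pressure head at PZ-3: ψ = P/(ρg) = 116.5×1000 / (1000 × 9.81) = 11.88 m.
Total head at PZ-3: h = z + ψ = 626.13 + 11.88 = 638.01 m.
Total head at PZ-6: h = 643.85 m (water level in the piezometer is the total head).
Head difference: h(PZ-3) − h(PZ-6) = 638.01 − 643.85 = -5.84 m.
Hydraulic gradient: i = |Δh| / L = 5.84 / 1593 = 0.00367.
Flow is from higher to lower head: from PZ-6 toward PZ-3, i.e. toward the south-east.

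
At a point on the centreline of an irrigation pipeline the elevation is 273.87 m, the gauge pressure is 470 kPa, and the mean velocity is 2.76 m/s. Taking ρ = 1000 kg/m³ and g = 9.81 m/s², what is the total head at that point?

h ≈ 322.17 m

Pressure head ψ = P/(ρg) = 470×1000 / (1000 × 9.81) = 47.91 m.
Velocity head = v²/(2g) = 2.76² / (2 × 9.81) = 0.388 m.
h = z + ψ + v²/(2g) = 273.87 + 47.91 + 0.388 = 322.17 m.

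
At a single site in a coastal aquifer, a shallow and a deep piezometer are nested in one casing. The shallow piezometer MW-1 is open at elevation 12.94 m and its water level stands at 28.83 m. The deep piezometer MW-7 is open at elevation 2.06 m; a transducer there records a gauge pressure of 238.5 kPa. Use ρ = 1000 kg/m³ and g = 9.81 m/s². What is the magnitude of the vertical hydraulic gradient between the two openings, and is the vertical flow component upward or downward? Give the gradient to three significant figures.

|i_v| ≈ 0.226; vertical flow is downward

Total head at MW-1: h = 28.83 m (water level in the standpipe).
Pressure head at MW-7: ψ = P/(ρg) = 238.5×1000 / (1000 × 9.81) = 24.31 m.
Total head at MW-7: h = z + ψ = 2.06 + 24.31 = 26.37 m.
Δh = h(MW-1) − h(MW-7) = 28.83 − 26.37 = 2.46 m.
Vertical separation Δz = 12.94 − 2.06 = 10.88 m.
|i_v| = |Δh| / Δz = 2.46 / 10.88 = 0.226.
Head is higher in the shallow piezometer, so vertical flow is downward (recharge condition).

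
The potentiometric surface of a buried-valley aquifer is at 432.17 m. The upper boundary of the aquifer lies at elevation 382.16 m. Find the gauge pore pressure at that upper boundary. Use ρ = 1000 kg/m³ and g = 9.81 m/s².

Pressure head at the aquifer top: ψ = h − z = 432.17 − 382.16 = 50.01 m.
P = ρgψ = 1000 × 9.81 × 50.01 = 490598 Pa ≈ 491 kPa.

P ≈ 491 kPa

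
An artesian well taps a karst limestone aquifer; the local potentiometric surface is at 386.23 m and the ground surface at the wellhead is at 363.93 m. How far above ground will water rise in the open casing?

Water rises to the potentiometric surface, so the rise above ground = 386.23 − 363.93 = 22.30 m.

≈ 22.30 m above ground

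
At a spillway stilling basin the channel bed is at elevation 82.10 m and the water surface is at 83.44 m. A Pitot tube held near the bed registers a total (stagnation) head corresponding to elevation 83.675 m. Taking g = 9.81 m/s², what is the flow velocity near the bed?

Near the bed, under hydrostatic conditions, the piezometric head (z + ψ) equals the free-surface elevation, 83.44 m.
Velocity head = total − piezometric = 83.675 − 83.44 = 0.235 m.
v = √(2g·h_v) = √(2 × 9.81 × 0.235) = 2.15 m/s.

v ≈ 2.15 m/s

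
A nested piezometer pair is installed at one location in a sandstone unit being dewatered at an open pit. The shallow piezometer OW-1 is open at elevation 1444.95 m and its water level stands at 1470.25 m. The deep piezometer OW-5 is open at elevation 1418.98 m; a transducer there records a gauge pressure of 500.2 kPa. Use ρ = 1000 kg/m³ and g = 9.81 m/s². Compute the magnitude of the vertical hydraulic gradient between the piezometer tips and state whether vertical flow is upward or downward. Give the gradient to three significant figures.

|i_v| ≈ 0.0108; vertical flow is downward

Total head at OW-1: h = 1470.25 m (water level in the standpipe).
Pressure head at OW-5: ψ = P/(ρg) = 500.2×1000 / (1000 × 9.81) = 50.99 m.
Total head at OW-5: h = z + ψ = 1418.98 + 50.99 = 1469.97 m.
Δh = h(OW-1) − h(OW-5) = 1470.25 − 1469.97 = 0.28 m.
Vertical separation Δz = 1444.95 − 1418.98 = 25.97 m.
|i_v| = |Δh| / Δz = 0.28 / 25.97 = 0.0108.
Head is higher in the shallow piezometer, so vertical flow is downward (recharge condition).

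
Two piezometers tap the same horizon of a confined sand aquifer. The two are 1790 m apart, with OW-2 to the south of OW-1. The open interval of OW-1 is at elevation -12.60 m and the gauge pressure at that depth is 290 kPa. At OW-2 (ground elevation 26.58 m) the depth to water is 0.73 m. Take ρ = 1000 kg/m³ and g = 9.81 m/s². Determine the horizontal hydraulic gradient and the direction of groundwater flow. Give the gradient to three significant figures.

Pressure head at OW-1: ψ = P/(ρg) = 290×1000 / (1000 × 9.81) = 29.56 m.
Total head at OW-1: h = z + ψ = -12.60 + 29.56 = 16.96 m.
Total head at OW-2: h = 26.58 − 0.73 = 25.85 m.
Head difference: h(OW-1) − h(OW-2) = 16.96 − 25.85 = -8.89 m.
Hydraulic gradient: i = |Δh| / L = 8.89 / 1790 = 0.00497.
Flow is from higher to lower head: from OW-2 toward OW-1, i.e. toward the north.

i ≈ 0.00497; groundwater flows toward the north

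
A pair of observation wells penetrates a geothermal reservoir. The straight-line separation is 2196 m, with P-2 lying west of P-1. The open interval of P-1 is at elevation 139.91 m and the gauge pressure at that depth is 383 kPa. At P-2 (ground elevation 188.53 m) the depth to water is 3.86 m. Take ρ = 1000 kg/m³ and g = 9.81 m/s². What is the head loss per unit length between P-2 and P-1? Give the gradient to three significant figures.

i ≈ 0.00260 m/m

Pressure head at P-1: ψ = P/(ρg) = 383×1000 / (1000 × 9.81) = 39.04 m.
Total head at P-1: h = z + ψ = 139.91 + 39.04 = 178.95 m.
Total head at P-2: h = 188.53 − 3.86 = 184.67 m.
Head difference: h(P-1) − h(P-2) = 178.95 − 184.67 = -5.72 m.
Hydraulic gradient: i = |Δh| / L = 5.72 / 2196 = 0.00260.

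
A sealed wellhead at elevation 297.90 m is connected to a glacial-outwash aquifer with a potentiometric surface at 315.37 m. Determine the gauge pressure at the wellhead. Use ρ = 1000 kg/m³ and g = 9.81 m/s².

P ≈ 171 kPa

Head above the cap: Δh = 315.37 − 297.90 = 17.47 m.
P = ρgΔh = 1000 × 9.81 × 17.47 = 171381 Pa ≈ 171 kPa.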